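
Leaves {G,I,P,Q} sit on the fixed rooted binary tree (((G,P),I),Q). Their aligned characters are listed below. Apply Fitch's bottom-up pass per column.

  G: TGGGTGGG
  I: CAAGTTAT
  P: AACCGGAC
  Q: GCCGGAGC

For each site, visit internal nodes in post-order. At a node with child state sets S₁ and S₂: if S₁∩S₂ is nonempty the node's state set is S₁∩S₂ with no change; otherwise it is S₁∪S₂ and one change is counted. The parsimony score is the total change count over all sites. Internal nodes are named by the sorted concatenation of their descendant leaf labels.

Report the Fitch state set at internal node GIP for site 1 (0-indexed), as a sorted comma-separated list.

A

GP@0: {T} ∪ {A} = {A,T} (union, +1)
GIP@0: {A,T} ∪ {C} = {A,C,T} (union, +1)
GIPQ@0: {A,C,T} ∪ {G} = {A,C,G,T} (union, +1)
GP@1: {G} ∪ {A} = {A,G} (union, +1)
GIP@1: {A,G} ∩ {A} = {A} (intersection, +0)
GIPQ@1: {A} ∪ {C} = {A,C} (union, +1)
GP@2: {G} ∪ {C} = {C,G} (union, +1)
GIP@2: {C,G} ∪ {A} = {A,C,G} (union, +1)
GIPQ@2: {A,C,G} ∩ {C} = {C} (intersection, +0)
GP@3: {G} ∪ {C} = {C,G} (union, +1)
GIP@3: {C,G} ∩ {G} = {G} (intersection, +0)
GIPQ@3: {G} ∩ {G} = {G} (intersection, +0)
GP@4: {T} ∪ {G} = {G,T} (union, +1)
GIP@4: {G,T} ∩ {T} = {T} (intersection, +0)
GIPQ@4: {T} ∪ {G} = {G,T} (union, +1)
GP@5: {G} ∩ {G} = {G} (intersection, +0)
GIP@5: {G} ∪ {T} = {G,T} (union, +1)
GIPQ@5: {G,T} ∪ {A} = {A,G,T} (union, +1)
GP@6: {G} ∪ {A} = {A,G} (union, +1)
GIP@6: {A,G} ∩ {A} = {A} (intersection, +0)
GIPQ@6: {A} ∪ {G} = {A,G} (union, +1)
GP@7: {G} ∪ {C} = {C,G} (union, +1)
GIP@7: {C,G} ∪ {T} = {C,G,T} (union, +1)
GIPQ@7: {C,G,T} ∩ {C} = {C} (intersection, +0)
per-site changes: [3, 2, 2, 1, 2, 2, 2, 2]; total = 16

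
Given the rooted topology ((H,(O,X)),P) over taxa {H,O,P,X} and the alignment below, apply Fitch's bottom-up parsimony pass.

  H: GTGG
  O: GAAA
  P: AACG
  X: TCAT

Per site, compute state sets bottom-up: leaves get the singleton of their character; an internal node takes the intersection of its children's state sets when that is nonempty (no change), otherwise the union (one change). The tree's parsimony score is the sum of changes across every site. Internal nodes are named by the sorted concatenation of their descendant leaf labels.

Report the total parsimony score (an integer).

8

site 0, node OX: O={G} ∪ X={T} → {G,T} (+1)
site 0, node HOX: H={G} ∩ OX={G,T} → {G} (+0)
site 0, node HOPX: HOX={G} ∪ P={A} → {A,G} (+1)
site 1, node OX: O={A} ∪ X={C} → {A,C} (+1)
site 1, node HOX: H={T} ∪ OX={A,C} → {A,C,T} (+1)
site 1, node HOPX: HOX={A,C,T} ∩ P={A} → {A} (+0)
site 2, node OX: O={A} ∩ X={A} → {A} (+0)
site 2, node HOX: H={G} ∪ OX={A} → {A,G} (+1)
site 2, node HOPX: HOX={A,G} ∪ P={C} → {A,C,G} (+1)
site 3, node OX: O={A} ∪ X={T} → {A,T} (+1)
site 3, node HOX: H={G} ∪ OX={A,T} → {A,G,T} (+1)
site 3, node HOPX: HOX={A,G,T} ∩ P={G} → {G} (+0)
per-site changes: [2, 2, 2, 2]; total = 8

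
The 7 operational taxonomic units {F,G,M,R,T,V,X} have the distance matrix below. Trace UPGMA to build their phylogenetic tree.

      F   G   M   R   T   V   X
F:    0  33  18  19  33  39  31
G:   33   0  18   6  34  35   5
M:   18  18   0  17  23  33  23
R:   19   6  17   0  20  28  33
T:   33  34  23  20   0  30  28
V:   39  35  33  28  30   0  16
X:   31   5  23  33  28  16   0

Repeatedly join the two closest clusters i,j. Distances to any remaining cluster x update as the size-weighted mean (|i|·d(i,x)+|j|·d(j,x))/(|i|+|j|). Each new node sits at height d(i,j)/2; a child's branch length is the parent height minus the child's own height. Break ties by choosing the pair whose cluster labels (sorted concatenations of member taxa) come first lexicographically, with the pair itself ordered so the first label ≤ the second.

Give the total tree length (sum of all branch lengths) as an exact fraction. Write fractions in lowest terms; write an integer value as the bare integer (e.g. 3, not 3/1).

4573/60

step 1: merge (G,X) at d=5; branch lengths G→5/2, X→5/2; new cluster GX
  updated: d(F,GX)=32, d(GX,M)=41/2, d(GX,R)=39/2, d(GX,T)=31, d(GX,V)=51/2
step 2: merge (M,R) at d=17; branch lengths M→17/2, R→17/2; new cluster MR
  updated: d(F,MR)=37/2, d(GX,MR)=20, d(MR,T)=43/2, d(MR,V)=61/2
step 3: merge (F,MR) at d=37/2; branch lengths F→37/4, MR→3/4; new cluster FMR
  updated: d(FMR,GX)=24, d(FMR,T)=76/3, d(FMR,V)=100/3
step 4: merge (FMR,GX) at d=24; branch lengths FMR→11/4, GX→19/2; new cluster FGMRX
  updated: d(FGMRX,T)=138/5, d(FGMRX,V)=151/5
step 5: merge (FGMRX,T) at d=138/5; branch lengths FGMRX→9/5, T→69/5; new cluster FGMRTX
  updated: d(FGMRTX,V)=181/6
step 6: merge (FGMRTX,V) at d=181/6; branch lengths FGMRTX→77/60, V→181/12; new cluster FGMRTVX
final tree: ((((F:37/4,(M:17/2,R:17/2):3/4):11/4,(G:5/2,X:5/2):19/2):9/5,T:69/5):77/60,V:181/12)
total length: 4573/60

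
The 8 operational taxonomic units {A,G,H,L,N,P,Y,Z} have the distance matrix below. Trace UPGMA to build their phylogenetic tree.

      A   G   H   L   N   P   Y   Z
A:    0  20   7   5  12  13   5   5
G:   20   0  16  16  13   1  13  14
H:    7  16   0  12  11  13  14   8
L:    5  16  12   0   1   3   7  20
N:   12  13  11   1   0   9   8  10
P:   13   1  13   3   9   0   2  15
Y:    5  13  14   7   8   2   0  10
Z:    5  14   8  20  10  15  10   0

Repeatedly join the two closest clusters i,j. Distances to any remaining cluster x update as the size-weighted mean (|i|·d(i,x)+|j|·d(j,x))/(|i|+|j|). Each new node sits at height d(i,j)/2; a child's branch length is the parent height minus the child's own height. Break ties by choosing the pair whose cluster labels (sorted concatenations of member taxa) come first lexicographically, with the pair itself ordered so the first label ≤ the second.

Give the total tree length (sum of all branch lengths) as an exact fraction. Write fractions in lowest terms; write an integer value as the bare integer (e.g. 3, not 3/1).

iteration 1: select G,P (d=1); attach at lengths (1/2, 1/2); label the merged cluster GP
  updated: d(A,GP)=33/2, d(GP,H)=29/2, d(GP,L)=19/2, d(GP,N)=11, d(GP,Y)=15/2, d(GP,Z)=29/2
iteration 2: select L,N (d=1); attach at lengths (1/2, 1/2); label the merged cluster LN
  updated: d(A,LN)=17/2, d(GP,LN)=41/4, d(H,LN)=23/2, d(LN,Y)=15/2, d(LN,Z)=15
iteration 3: select A,Y (d=5); attach at lengths (5/2, 5/2); label the merged cluster AY
  updated: d(AY,GP)=12, d(AY,H)=21/2, d(AY,LN)=8, d(AY,Z)=15/2
iteration 4: select AY,Z (d=15/2); attach at lengths (5/4, 15/4); label the merged cluster AYZ
  updated: d(AYZ,GP)=77/6, d(AYZ,H)=29/3, d(AYZ,LN)=31/3
iteration 5: select AYZ,H (d=29/3); attach at lengths (13/12, 29/6); label the merged cluster AHYZ
  updated: d(AHYZ,GP)=53/4, d(AHYZ,LN)=85/8
iteration 6: select GP,LN (d=41/4); attach at lengths (37/8, 37/8); label the merged cluster GLNP
  updated: d(AHYZ,GLNP)=191/16
iteration 7: select AHYZ,GLNP (d=191/16); attach at lengths (109/96, 27/32); label the merged cluster AGHLNPYZ
final tree: ((((A:5/2,Y:5/2):5/4,Z:15/4):13/12,H:29/6):109/96,((G:1/2,P:1/2):37/8,(L:1/2,N:1/2):37/8):27/32)
total length: 1399/48

1399/48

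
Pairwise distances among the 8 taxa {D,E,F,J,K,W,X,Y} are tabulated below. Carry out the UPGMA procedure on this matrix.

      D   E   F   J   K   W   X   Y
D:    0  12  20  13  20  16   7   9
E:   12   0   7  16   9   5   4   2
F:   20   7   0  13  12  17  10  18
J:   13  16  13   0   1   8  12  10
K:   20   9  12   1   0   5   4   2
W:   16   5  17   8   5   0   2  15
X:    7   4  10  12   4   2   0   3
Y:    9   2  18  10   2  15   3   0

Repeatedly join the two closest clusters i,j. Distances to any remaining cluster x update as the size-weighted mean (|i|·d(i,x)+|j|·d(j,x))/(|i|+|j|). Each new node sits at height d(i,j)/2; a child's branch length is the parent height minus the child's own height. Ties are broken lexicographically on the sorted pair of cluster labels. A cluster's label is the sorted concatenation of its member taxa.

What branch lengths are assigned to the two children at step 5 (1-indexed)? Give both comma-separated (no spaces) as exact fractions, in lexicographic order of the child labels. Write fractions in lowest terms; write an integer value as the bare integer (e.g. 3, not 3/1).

3/4,29/8

step 1: merge (J,K) at d=1; branch lengths J→1/2, K→1/2; new cluster JK
  updated: d(D,JK)=33/2, d(E,JK)=25/2, d(F,JK)=25/2, d(JK,W)=13/2, d(JK,X)=8, d(JK,Y)=6
step 2: merge (E,Y) at d=2; branch lengths E→1, Y→1; new cluster EY
  updated: d(D,EY)=21/2, d(EY,F)=25/2, d(EY,JK)=37/4, d(EY,W)=10, d(EY,X)=7/2
step 3: merge (W,X) at d=2; branch lengths W→1, X→1; new cluster WX
  updated: d(D,WX)=23/2, d(EY,WX)=27/4, d(F,WX)=27/2, d(JK,WX)=29/4
step 4: merge (EY,WX) at d=27/4; branch lengths EY→19/8, WX→19/8; new cluster EWXY
  updated: d(D,EWXY)=11, d(EWXY,F)=13, d(EWXY,JK)=33/4
step 5: merge (EWXY,JK) at d=33/4; branch lengths EWXY→3/4, JK→29/8; new cluster EJKWXY
  updated: d(D,EJKWXY)=77/6, d(EJKWXY,F)=77/6
step 6: merge (D,EJKWXY) at d=77/6; branch lengths D→77/12, EJKWXY→55/24; new cluster DEJKWXY
  updated: d(DEJKWXY,F)=97/7
step 7: merge (DEJKWXY,F) at d=97/7; branch lengths DEJKWXY→43/84, F→97/14; new cluster DEFJKWXY
final tree: ((D:77/12,(((E:1,Y:1):19/8,(W:1,X:1):19/8):3/4,(J:1/2,K:1/2):29/8):55/24):43/84,F:97/14)
total length: 2543/84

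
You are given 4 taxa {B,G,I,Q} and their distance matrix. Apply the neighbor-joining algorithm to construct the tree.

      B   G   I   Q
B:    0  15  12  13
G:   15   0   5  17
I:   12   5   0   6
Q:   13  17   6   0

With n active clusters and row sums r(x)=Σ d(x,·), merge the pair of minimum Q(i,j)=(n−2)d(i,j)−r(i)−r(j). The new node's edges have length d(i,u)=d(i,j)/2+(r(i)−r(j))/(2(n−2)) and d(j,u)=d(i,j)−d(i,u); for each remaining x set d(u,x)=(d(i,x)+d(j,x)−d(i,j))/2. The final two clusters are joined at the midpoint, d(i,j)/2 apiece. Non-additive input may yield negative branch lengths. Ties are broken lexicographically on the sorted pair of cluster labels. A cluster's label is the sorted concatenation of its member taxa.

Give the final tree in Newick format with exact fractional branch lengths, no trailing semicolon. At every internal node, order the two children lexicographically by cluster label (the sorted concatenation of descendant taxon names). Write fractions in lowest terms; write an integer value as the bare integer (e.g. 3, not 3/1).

(((B:15/2,Q:11/2):7/2,G:6):-1/2,I:-1/2)

1. join B+Q (d=13, Q=-50) ⇒ BQ; edges |B|=15/2, |Q|=11/2
  updated: d(BQ,G)=19/2, d(BQ,I)=5/2
2. join BQ+G (d=19/2, Q=-17) ⇒ BGQ; edges |BQ|=7/2, |G|=6
  updated: d(BGQ,I)=-1
3. join BGQ+I (d=-1) ⇒ BGIQ; edges |BGQ|=-1/2, |I|=-1/2
final tree: (((B:15/2,Q:11/2):7/2,G:6):-1/2,I:-1/2)
total length: 43/2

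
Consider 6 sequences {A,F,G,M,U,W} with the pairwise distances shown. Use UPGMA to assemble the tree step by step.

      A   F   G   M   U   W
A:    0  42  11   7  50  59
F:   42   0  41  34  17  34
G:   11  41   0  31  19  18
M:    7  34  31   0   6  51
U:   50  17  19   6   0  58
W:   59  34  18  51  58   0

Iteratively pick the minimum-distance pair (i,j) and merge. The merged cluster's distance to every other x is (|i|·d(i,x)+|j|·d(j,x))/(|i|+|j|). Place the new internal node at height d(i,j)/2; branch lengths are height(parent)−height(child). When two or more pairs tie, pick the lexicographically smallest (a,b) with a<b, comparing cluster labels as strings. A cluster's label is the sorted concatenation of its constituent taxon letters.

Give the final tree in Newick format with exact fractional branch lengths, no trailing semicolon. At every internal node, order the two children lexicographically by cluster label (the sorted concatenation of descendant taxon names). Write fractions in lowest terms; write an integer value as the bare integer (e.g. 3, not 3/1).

(((A:11/2,G:11/2):31/3,(F:51/4,(M:3,U:3):39/4):37/12):37/6,W:22)

step 1: merge (M,U) at d=6; branch lengths M→3, U→3; new cluster MU
  updated: d(A,MU)=57/2, d(F,MU)=51/2, d(G,MU)=25, d(MU,W)=109/2
step 2: merge (A,G) at d=11; branch lengths A→11/2, G→11/2; new cluster AG
  updated: d(AG,F)=83/2, d(AG,MU)=107/4, d(AG,W)=77/2
step 3: merge (F,MU) at d=51/2; branch lengths F→51/4, MU→39/4; new cluster FMU
  updated: d(AG,FMU)=95/3, d(FMU,W)=143/3
step 4: merge (AG,FMU) at d=95/3; branch lengths AG→31/3, FMU→37/12; new cluster AFGMU
  updated: d(AFGMU,W)=44
step 5: merge (AFGMU,W) at d=44; branch lengths AFGMU→37/6, W→22; new cluster AFGMUW
final tree: (((A:11/2,G:11/2):31/3,(F:51/4,(M:3,U:3):39/4):37/12):37/6,W:22)
total length: 973/12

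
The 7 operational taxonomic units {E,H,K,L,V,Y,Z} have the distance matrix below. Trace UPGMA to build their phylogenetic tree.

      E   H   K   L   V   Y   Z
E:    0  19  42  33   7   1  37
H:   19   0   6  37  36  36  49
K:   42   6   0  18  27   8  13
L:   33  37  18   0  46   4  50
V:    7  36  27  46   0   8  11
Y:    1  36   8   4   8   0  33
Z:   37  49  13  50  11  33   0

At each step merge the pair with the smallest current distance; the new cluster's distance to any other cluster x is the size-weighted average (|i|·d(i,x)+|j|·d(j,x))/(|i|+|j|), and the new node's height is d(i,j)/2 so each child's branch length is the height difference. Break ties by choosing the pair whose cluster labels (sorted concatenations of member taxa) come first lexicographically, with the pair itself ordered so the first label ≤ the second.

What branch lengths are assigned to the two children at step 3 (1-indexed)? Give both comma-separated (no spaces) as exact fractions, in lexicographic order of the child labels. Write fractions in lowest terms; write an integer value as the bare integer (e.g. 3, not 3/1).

iteration 1: select E,Y (d=1); attach at lengths (1/2, 1/2); label the merged cluster EY
  updated: d(EY,H)=55/2, d(EY,K)=25, d(EY,L)=37/2, d(EY,V)=15/2, d(EY,Z)=35
iteration 2: select H,K (d=6); attach at lengths (3, 3); label the merged cluster HK
  updated: d(EY,HK)=105/4, d(HK,L)=55/2, d(HK,V)=63/2, d(HK,Z)=31
iteration 3: select EY,V (d=15/2); attach at lengths (13/4, 15/4); label the merged cluster EVY
  updated: d(EVY,HK)=28, d(EVY,L)=83/3, d(EVY,Z)=27
iteration 4: select EVY,Z (d=27); attach at lengths (39/4, 27/2); label the merged cluster EVYZ
  updated: d(EVYZ,HK)=115/4, d(EVYZ,L)=133/4
iteration 5: select HK,L (d=55/2); attach at lengths (43/4, 55/4); label the merged cluster HKL
  updated: d(EVYZ,HKL)=121/4
iteration 6: select EVYZ,HKL (d=121/4); attach at lengths (13/8, 11/8); label the merged cluster EHKLVYZ
final tree: ((((E:1/2,Y:1/2):13/4,V:15/4):39/4,Z:27/2):13/8,((H:3,K:3):43/4,L:55/4):11/8)
total length: 259/4

13/4,15/4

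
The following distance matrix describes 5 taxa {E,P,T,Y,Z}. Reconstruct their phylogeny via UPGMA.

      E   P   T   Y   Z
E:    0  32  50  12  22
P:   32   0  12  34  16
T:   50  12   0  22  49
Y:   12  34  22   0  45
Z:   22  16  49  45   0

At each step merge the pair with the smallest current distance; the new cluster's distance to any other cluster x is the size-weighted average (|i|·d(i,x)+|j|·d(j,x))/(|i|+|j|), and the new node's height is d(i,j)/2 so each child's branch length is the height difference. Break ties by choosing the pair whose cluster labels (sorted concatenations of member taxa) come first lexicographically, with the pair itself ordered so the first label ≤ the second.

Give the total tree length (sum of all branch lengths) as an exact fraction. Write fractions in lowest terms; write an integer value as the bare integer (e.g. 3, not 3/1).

1. join E+Y (d=12) ⇒ EY; edges |E|=6, |Y|=6
  updated: d(EY,P)=33, d(EY,T)=36, d(EY,Z)=67/2
2. join P+T (d=12) ⇒ PT; edges |P|=6, |T|=6
  updated: d(EY,PT)=69/2, d(PT,Z)=65/2
3. join PT+Z (d=65/2) ⇒ PTZ; edges |PT|=41/4, |Z|=65/4
  updated: d(EY,PTZ)=205/6
4. join EY+PTZ (d=205/6) ⇒ EPTYZ; edges |EY|=133/12, |PTZ|=5/6
final tree: ((E:6,Y:6):133/12,((P:6,T:6):41/4,Z:65/4):5/6)
total length: 749/12

749/12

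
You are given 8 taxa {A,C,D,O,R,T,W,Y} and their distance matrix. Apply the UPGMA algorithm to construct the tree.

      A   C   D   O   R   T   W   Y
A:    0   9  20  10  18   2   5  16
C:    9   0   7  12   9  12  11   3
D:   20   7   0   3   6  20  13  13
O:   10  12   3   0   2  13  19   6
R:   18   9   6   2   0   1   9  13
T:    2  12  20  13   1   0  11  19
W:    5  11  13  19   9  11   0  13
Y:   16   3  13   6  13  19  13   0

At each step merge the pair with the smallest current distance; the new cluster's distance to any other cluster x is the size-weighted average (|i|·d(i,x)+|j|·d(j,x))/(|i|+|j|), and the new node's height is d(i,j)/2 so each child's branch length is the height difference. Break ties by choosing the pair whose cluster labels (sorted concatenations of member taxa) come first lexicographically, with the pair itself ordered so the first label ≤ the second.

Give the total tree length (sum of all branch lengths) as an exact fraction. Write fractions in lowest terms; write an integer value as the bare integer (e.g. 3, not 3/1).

457/16

1. join R+T (d=1) ⇒ RT; edges |R|=1/2, |T|=1/2
  updated: d(A,RT)=10, d(C,RT)=21/2, d(D,RT)=13, d(O,RT)=15/2, d(RT,W)=10, d(RT,Y)=16
2. join C+Y (d=3) ⇒ CY; edges |C|=3/2, |Y|=3/2
  updated: d(A,CY)=25/2, d(CY,D)=10, d(CY,O)=9, d(CY,RT)=53/4, d(CY,W)=12
3. join D+O (d=3) ⇒ DO; edges |D|=3/2, |O|=3/2
  updated: d(A,DO)=15, d(CY,DO)=19/2, d(DO,RT)=41/4, d(DO,W)=16
4. join A+W (d=5) ⇒ AW; edges |A|=5/2, |W|=5/2
  updated: d(AW,CY)=49/4, d(AW,DO)=31/2, d(AW,RT)=10
5. join CY+DO (d=19/2) ⇒ CDOY; edges |CY|=13/4, |DO|=13/4
  updated: d(AW,CDOY)=111/8, d(CDOY,RT)=47/4
6. join AW+RT (d=10) ⇒ ARTW; edges |AW|=5/2, |RT|=9/2
  updated: d(ARTW,CDOY)=205/16
7. join ARTW+CDOY (d=205/16) ⇒ ACDORTWY; edges |ARTW|=45/32, |CDOY|=53/32
final tree: (((A:5/2,W:5/2):5/2,(R:1/2,T:1/2):9/2):45/32,((C:3/2,Y:3/2):13/4,(D:3/2,O:3/2):13/4):53/32)
total length: 457/16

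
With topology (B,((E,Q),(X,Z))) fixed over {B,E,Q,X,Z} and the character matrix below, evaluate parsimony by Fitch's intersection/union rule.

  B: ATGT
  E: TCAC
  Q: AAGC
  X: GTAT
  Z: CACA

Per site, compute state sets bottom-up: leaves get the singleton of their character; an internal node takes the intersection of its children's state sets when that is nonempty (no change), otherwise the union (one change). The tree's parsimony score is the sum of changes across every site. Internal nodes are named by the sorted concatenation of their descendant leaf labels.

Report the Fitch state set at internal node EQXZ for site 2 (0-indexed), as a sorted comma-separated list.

A

[col 0] EQ: children E:{T}, Q:{A} ∪→ {A,T}; cost 1
[col 0] XZ: children X:{G}, Z:{C} ∪→ {C,G}; cost 1
[col 0] EQXZ: children EQ:{A,T}, XZ:{C,G} ∪→ {A,C,G,T}; cost 1
[col 0] BEQXZ: children B:{A}, EQXZ:{A,C,G,T} ∩→ {A}; cost 0
[col 1] EQ: children E:{C}, Q:{A} ∪→ {A,C}; cost 1
[col 1] XZ: children X:{T}, Z:{A} ∪→ {A,T}; cost 1
[col 1] EQXZ: children EQ:{A,C}, XZ:{A,T} ∩→ {A}; cost 0
[col 1] BEQXZ: children B:{T}, EQXZ:{A} ∪→ {A,T}; cost 1
[col 2] EQ: children E:{A}, Q:{G} ∪→ {A,G}; cost 1
[col 2] XZ: children X:{A}, Z:{C} ∪→ {A,C}; cost 1
[col 2] EQXZ: children EQ:{A,G}, XZ:{A,C} ∩→ {A}; cost 0
[col 2] BEQXZ: children B:{G}, EQXZ:{A} ∪→ {A,G}; cost 1
[col 3] EQ: children E:{C}, Q:{C} ∩→ {C}; cost 0
[col 3] XZ: children X:{T}, Z:{A} ∪→ {A,T}; cost 1
[col 3] EQXZ: children EQ:{C}, XZ:{A,T} ∪→ {A,C,T}; cost 1
[col 3] BEQXZ: children B:{T}, EQXZ:{A,C,T} ∩→ {T}; cost 0
per-site changes: [3, 3, 3, 2]; total = 11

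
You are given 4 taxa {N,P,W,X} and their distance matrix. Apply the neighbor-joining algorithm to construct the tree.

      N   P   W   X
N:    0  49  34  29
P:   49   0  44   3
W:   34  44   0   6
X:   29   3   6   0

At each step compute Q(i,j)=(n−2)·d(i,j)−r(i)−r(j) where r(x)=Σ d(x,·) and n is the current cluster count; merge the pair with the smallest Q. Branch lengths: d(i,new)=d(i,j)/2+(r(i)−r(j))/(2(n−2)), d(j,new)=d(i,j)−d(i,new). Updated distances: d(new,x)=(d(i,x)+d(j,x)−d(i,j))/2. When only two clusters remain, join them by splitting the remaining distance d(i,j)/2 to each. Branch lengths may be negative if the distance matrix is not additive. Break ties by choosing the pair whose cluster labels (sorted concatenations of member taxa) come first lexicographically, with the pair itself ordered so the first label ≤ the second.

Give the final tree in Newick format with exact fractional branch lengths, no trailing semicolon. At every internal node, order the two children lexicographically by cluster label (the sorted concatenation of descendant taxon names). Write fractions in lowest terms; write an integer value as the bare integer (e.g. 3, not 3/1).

1. join N+W (d=34, Q=-128) ⇒ NW; edges |N|=24, |W|=10
  updated: d(NW,P)=59/2, d(NW,X)=1/2
2. join NW+P (d=59/2, Q=-33) ⇒ NPW; edges |NW|=27/2, |P|=16
  updated: d(NPW,X)=-13
3. join NPW+X (d=-13) ⇒ NPWX; edges |NPW|=-13/2, |X|=-13/2
final tree: (((N:24,W:10):27/2,P:16):-13/2,X:-13/2)
total length: 101/2

(((N:24,W:10):27/2,P:16):-13/2,X:-13/2)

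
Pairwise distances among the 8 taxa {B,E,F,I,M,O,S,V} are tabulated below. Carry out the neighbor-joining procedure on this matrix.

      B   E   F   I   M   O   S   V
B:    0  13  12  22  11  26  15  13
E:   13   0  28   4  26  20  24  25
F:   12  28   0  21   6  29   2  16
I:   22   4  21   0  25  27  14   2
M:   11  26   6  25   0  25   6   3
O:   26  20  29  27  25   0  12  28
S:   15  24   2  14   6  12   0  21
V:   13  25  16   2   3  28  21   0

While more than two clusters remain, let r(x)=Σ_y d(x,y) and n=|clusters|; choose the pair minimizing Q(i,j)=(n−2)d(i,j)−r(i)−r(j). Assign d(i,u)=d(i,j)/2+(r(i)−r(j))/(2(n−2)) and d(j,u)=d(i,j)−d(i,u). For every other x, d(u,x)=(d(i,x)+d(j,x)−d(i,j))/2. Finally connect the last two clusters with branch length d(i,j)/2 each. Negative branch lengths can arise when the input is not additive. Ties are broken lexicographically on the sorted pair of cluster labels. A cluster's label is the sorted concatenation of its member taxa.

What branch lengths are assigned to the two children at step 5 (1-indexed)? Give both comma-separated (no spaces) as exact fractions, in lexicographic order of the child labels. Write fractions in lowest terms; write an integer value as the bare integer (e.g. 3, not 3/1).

step 1: merge (E,I) at d=4, Q=-231; branch lengths E→49/12, I→-1/12; new cluster EI
  updated: d(B,EI)=31/2, d(EI,F)=45/2, d(EI,M)=47/2, d(EI,O)=43/2, d(EI,S)=17, d(EI,V)=23/2
step 2: merge (O,S) at d=12, Q=-309/2; branch lengths O→257/20, S→-17/20; new cluster OS
  updated: d(B,OS)=29/2, d(EI,OS)=53/4, d(F,OS)=19/2, d(M,OS)=19/2, d(OS,V)=37/2
step 3: merge (M,V) at d=3, Q=-103; branch lengths M→3/8, V→21/8; new cluster MV
  updated: d(B,MV)=21/2, d(EI,MV)=16, d(F,MV)=19/2, d(MV,OS)=25/2
step 4: merge (EI,OS) at d=53/4, Q=-309/4; branch lengths EI→229/24, OS→89/24; new cluster EIOS
  updated: d(B,EIOS)=67/8, d(EIOS,F)=75/8, d(EIOS,MV)=61/8
step 5: merge (B,EIOS) at d=67/8, Q=-79/2; branch lengths B→89/16, EIOS→45/16; new cluster BEIOS
  updated: d(BEIOS,F)=13/2, d(BEIOS,MV)=39/8
step 6: merge (BEIOS,F) at d=13/2, Q=-167/8; branch lengths BEIOS→15/16, F→89/16; new cluster BEFIOS
  updated: d(BEFIOS,MV)=63/16
step 7: merge (BEFIOS,MV) at d=63/16; branch lengths BEFIOS→63/32, MV→63/32; new cluster BEFIMOSV
final tree: (((B:89/16,((E:49/12,I:-1/12):229/24,(O:257/20,S:-17/20):89/24):45/16):15/16,F:89/16):63/32,(M:3/8,V:21/8):63/32)
total length: 817/16

89/16,45/16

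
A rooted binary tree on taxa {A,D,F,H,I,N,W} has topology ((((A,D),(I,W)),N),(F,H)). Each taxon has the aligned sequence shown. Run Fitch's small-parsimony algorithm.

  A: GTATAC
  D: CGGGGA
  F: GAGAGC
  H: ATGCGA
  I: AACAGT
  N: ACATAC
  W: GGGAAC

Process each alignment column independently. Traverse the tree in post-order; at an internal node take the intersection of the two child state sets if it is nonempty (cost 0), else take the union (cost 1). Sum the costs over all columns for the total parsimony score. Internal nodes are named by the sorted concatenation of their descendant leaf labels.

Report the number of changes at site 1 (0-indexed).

5

AD@0: {G} ∪ {C} = {C,G} (union, +1)
IW@0: {A} ∪ {G} = {A,G} (union, +1)
ADIW@0: {C,G} ∩ {A,G} = {G} (intersection, +0)
ADINW@0: {G} ∪ {A} = {A,G} (union, +1)
FH@0: {G} ∪ {A} = {A,G} (union, +1)
ADFHINW@0: {A,G} ∩ {A,G} = {A,G} (intersection, +0)
AD@1: {T} ∪ {G} = {G,T} (union, +1)
IW@1: {A} ∪ {G} = {A,G} (union, +1)
ADIW@1: {G,T} ∩ {A,G} = {G} (intersection, +0)
ADINW@1: {G} ∪ {C} = {C,G} (union, +1)
FH@1: {A} ∪ {T} = {A,T} (union, +1)
ADFHINW@1: {C,G} ∪ {A,T} = {A,C,G,T} (union, +1)
AD@2: {A} ∪ {G} = {A,G} (union, +1)
IW@2: {C} ∪ {G} = {C,G} (union, +1)
ADIW@2: {A,G} ∩ {C,G} = {G} (intersection, +0)
ADINW@2: {G} ∪ {A} = {A,G} (union, +1)
FH@2: {G} ∩ {G} = {G} (intersection, +0)
ADFHINW@2: {A,G} ∩ {G} = {G} (intersection, +0)
AD@3: {T} ∪ {G} = {G,T} (union, +1)
IW@3: {A} ∩ {A} = {A} (intersection, +0)
ADIW@3: {G,T} ∪ {A} = {A,G,T} (union, +1)
ADINW@3: {A,G,T} ∩ {T} = {T} (intersection, +0)
FH@3: {A} ∪ {C} = {A,C} (union, +1)
ADFHINW@3: {T} ∪ {A,C} = {A,C,T} (union, +1)
AD@4: {A} ∪ {G} = {A,G} (union, +1)
IW@4: {G} ∪ {A} = {A,G} (union, +1)
ADIW@4: {A,G} ∩ {A,G} = {A,G} (intersection, +0)
ADINW@4: {A,G} ∩ {A} = {A} (intersection, +0)
FH@4: {G} ∩ {G} = {G} (intersection, +0)
ADFHINW@4: {A} ∪ {G} = {A,G} (union, +1)
AD@5: {C} ∪ {A} = {A,C} (union, +1)
IW@5: {T} ∪ {C} = {C,T} (union, +1)
ADIW@5: {A,C} ∩ {C,T} = {C} (intersection, +0)
ADINW@5: {C} ∩ {C} = {C} (intersection, +0)
FH@5: {C} ∪ {A} = {A,C} (union, +1)
ADFHINW@5: {C} ∩ {A,C} = {C} (intersection, +0)
per-site changes: [4, 5, 3, 4, 3, 3]; total = 22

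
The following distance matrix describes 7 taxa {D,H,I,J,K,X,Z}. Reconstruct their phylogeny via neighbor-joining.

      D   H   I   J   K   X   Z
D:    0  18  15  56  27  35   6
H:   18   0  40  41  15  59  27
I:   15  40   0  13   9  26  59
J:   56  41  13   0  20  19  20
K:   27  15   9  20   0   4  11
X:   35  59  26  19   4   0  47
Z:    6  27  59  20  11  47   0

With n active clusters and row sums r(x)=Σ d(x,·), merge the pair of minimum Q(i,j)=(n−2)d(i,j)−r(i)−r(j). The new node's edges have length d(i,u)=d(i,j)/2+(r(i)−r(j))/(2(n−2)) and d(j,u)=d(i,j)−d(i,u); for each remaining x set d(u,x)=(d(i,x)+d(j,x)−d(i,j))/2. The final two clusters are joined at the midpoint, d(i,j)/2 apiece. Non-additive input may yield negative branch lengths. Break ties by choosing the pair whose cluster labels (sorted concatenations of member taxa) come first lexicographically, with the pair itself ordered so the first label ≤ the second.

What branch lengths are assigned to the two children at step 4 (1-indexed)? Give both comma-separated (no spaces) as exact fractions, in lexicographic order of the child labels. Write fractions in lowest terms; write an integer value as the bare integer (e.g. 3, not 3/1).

57/8,91/8

iteration 1: select D,Z (d=6, Q=-297); attach at lengths (17/10, 43/10); label the merged cluster DZ
  updated: d(DZ,H)=39/2, d(DZ,I)=34, d(DZ,J)=35, d(DZ,K)=16, d(DZ,X)=38
iteration 2: select DZ,H (d=39/2, Q=-239); attach at lengths (23/4, 55/4); label the merged cluster DHZ
  updated: d(DHZ,I)=109/4, d(DHZ,J)=113/4, d(DHZ,K)=23/4, d(DHZ,X)=155/4
iteration 3: select DHZ,K (d=23/4, Q=-243/2); attach at lengths (157/12, -22/3); label the merged cluster DHKZ
  updated: d(DHKZ,I)=61/4, d(DHKZ,J)=85/4, d(DHKZ,X)=37/2
iteration 4: select DHKZ,X (d=37/2, Q=-163/2); attach at lengths (57/8, 91/8); label the merged cluster DHKXZ
  updated: d(DHKXZ,I)=91/8, d(DHKXZ,J)=87/8
iteration 5: select DHKXZ,I (d=91/8, Q=-141/4); attach at lengths (37/8, 27/4); label the merged cluster DHIKXZ
  updated: d(DHIKXZ,J)=25/4
iteration 6: select DHIKXZ,J (d=25/4); attach at lengths (25/8, 25/8); label the merged cluster DHIJKXZ
final tree: ((((((D:17/10,Z:43/10):23/4,H:55/4):157/12,K:-22/3):57/8,X:91/8):37/8,I:27/4):25/8,J:25/8)
total length: 539/8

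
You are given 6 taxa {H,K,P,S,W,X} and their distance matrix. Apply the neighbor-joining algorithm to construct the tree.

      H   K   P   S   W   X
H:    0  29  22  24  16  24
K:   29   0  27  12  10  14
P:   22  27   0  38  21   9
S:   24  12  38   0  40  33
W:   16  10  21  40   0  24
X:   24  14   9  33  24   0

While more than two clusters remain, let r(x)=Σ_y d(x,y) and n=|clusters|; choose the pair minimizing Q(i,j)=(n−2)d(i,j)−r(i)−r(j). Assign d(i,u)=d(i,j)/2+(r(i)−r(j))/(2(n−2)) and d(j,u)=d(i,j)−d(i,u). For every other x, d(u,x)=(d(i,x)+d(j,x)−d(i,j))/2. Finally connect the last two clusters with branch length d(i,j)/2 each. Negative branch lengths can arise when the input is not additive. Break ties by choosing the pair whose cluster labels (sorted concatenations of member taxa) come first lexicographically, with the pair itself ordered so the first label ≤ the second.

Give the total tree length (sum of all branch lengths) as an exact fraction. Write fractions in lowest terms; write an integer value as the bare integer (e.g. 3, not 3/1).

227/4

1. join K+S (d=12, Q=-191) ⇒ KS; edges |K|=-7/8, |S|=103/8
  updated: d(H,KS)=41/2, d(KS,P)=53/2, d(KS,W)=19, d(KS,X)=35/2
2. join P+X (d=9, Q=-126) ⇒ PX; edges |P|=31/6, |X|=23/6
  updated: d(H,PX)=37/2, d(KS,PX)=35/2, d(PX,W)=18
3. join H+W (d=16, Q=-76) ⇒ HW; edges |H|=17/2, |W|=15/2
  updated: d(HW,KS)=47/4, d(HW,PX)=41/4
4. join HW+KS (d=47/4, Q=-79/2) ⇒ HKSW; edges |HW|=9/4, |KS|=19/2
  updated: d(HKSW,PX)=8
5. join HKSW+PX (d=8) ⇒ HKPSWX; edges |HKSW|=4, |PX|=4
final tree: (((H:17/2,W:15/2):9/4,(K:-7/8,S:103/8):19/2):4,(P:31/6,X:23/6):4)
total length: 227/4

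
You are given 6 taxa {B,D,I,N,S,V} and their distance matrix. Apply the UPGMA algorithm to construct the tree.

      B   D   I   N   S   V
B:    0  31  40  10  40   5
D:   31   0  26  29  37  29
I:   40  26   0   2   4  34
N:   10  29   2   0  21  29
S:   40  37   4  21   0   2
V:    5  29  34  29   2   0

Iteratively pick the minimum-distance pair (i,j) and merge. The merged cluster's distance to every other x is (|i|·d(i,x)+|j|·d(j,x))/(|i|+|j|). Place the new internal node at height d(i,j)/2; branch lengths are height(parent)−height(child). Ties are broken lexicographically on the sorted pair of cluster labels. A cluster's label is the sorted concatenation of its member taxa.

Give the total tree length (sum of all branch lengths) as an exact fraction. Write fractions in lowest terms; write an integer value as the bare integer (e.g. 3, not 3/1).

2211/40

iteration 1: select I,N (d=2); attach at lengths (1, 1); label the merged cluster IN
  updated: d(B,IN)=25, d(D,IN)=55/2, d(IN,S)=25/2, d(IN,V)=63/2
iteration 2: select S,V (d=2); attach at lengths (1, 1); label the merged cluster SV
  updated: d(B,SV)=45/2, d(D,SV)=33, d(IN,SV)=22
iteration 3: select IN,SV (d=22); attach at lengths (10, 10); label the merged cluster INSV
  updated: d(B,INSV)=95/4, d(D,INSV)=121/4
iteration 4: select B,INSV (d=95/4); attach at lengths (95/8, 7/8); label the merged cluster BINSV
  updated: d(BINSV,D)=152/5
iteration 5: select BINSV,D (d=152/5); attach at lengths (133/40, 76/5); label the merged cluster BDINSV
final tree: ((B:95/8,((I:1,N:1):10,(S:1,V:1):10):7/8):133/40,D:76/5)
total length: 2211/40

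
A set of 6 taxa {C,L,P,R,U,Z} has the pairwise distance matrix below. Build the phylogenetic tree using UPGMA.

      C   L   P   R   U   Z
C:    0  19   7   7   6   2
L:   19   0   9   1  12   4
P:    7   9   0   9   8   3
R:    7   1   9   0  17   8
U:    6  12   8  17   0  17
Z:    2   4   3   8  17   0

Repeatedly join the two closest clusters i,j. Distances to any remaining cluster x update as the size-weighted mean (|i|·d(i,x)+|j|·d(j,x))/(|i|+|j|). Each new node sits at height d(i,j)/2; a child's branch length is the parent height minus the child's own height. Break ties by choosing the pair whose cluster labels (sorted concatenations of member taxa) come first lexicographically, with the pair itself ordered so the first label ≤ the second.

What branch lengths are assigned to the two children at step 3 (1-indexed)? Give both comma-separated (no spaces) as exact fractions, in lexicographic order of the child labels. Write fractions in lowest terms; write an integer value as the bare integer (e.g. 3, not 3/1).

3/2,5/2

1. join L+R (d=1) ⇒ LR; edges |L|=1/2, |R|=1/2
  updated: d(C,LR)=13, d(LR,P)=9, d(LR,U)=29/2, d(LR,Z)=6
2. join C+Z (d=2) ⇒ CZ; edges |C|=1, |Z|=1
  updated: d(CZ,LR)=19/2, d(CZ,P)=5, d(CZ,U)=23/2
3. join CZ+P (d=5) ⇒ CPZ; edges |CZ|=3/2, |P|=5/2
  updated: d(CPZ,LR)=28/3, d(CPZ,U)=31/3
4. join CPZ+LR (d=28/3) ⇒ CLPRZ; edges |CPZ|=13/6, |LR|=25/6
  updated: d(CLPRZ,U)=12
5. join CLPRZ+U (d=12) ⇒ CLPRUZ; edges |CLPRZ|=4/3, |U|=6
final tree: ((((C:1,Z:1):3/2,P:5/2):13/6,(L:1/2,R:1/2):25/6):4/3,U:6)
total length: 62/3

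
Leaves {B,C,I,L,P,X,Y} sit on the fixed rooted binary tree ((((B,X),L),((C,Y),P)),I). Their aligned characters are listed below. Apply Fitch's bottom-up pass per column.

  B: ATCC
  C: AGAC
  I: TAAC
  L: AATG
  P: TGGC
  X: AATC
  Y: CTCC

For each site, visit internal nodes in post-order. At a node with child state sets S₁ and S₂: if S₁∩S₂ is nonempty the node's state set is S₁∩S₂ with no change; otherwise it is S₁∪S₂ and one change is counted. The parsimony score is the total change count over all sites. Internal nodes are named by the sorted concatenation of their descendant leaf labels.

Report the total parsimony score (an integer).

BX@0: {A} ∩ {A} = {A} (intersection, +0)
BLX@0: {A} ∩ {A} = {A} (intersection, +0)
CY@0: {A} ∪ {C} = {A,C} (union, +1)
CPY@0: {A,C} ∪ {T} = {A,C,T} (union, +1)
BCLPXY@0: {A} ∩ {A,C,T} = {A} (intersection, +0)
BCILPXY@0: {A} ∪ {T} = {A,T} (union, +1)
BX@1: {T} ∪ {A} = {A,T} (union, +1)
BLX@1: {A,T} ∩ {A} = {A} (intersection, +0)
CY@1: {G} ∪ {T} = {G,T} (union, +1)
CPY@1: {G,T} ∩ {G} = {G} (intersection, +0)
BCLPXY@1: {A} ∪ {G} = {A,G} (union, +1)
BCILPXY@1: {A,G} ∩ {A} = {A} (intersection, +0)
BX@2: {C} ∪ {T} = {C,T} (union, +1)
BLX@2: {C,T} ∩ {T} = {T} (intersection, +0)
CY@2: {A} ∪ {C} = {A,C} (union, +1)
CPY@2: {A,C} ∪ {G} = {A,C,G} (union, +1)
BCLPXY@2: {T} ∪ {A,C,G} = {A,C,G,T} (union, +1)
BCILPXY@2: {A,C,G,T} ∩ {A} = {A} (intersection, +0)
BX@3: {C} ∩ {C} = {C} (intersection, +0)
BLX@3: {C} ∪ {G} = {C,G} (union, +1)
CY@3: {C} ∩ {C} = {C} (intersection, +0)
CPY@3: {C} ∩ {C} = {C} (intersection, +0)
BCLPXY@3: {C,G} ∩ {C} = {C} (intersection, +0)
BCILPXY@3: {C} ∩ {C} = {C} (intersection, +0)
per-site changes: [3, 3, 4, 1]; total = 11

11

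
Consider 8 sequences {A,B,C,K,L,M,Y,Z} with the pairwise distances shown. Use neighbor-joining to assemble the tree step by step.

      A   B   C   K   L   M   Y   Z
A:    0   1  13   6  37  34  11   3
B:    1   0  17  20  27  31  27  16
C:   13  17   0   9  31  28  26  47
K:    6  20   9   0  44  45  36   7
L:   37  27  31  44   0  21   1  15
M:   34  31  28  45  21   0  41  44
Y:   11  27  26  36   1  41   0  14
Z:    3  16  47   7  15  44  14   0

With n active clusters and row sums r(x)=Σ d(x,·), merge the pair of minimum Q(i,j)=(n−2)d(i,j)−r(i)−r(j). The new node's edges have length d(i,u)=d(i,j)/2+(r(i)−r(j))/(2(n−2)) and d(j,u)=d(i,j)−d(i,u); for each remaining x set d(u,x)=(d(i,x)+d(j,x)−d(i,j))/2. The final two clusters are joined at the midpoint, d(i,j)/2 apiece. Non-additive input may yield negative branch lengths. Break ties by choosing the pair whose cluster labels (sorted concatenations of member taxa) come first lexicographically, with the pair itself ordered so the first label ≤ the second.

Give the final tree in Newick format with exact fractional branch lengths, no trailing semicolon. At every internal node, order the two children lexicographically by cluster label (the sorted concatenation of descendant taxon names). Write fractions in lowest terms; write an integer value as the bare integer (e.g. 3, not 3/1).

(((A:-219/64,(C:121/20,K:59/20):539/64):43/64,B:277/64):227/128,(((L:13/6,Y:-7/6):297/32,M:679/32):337/48,Z:323/48):227/128)

step 1: merge (L,Y) at d=1, Q=-326; branch lengths L→13/6, Y→-7/6; new cluster LY
  updated: d(A,LY)=47/2, d(B,LY)=53/2, d(C,LY)=28, d(K,LY)=79/2, d(LY,M)=61/2, d(LY,Z)=14
step 2: merge (C,K) at d=9, Q=-447/2; branch lengths C→121/20, K→59/20; new cluster CK
  updated: d(A,CK)=5, d(B,CK)=14, d(CK,LY)=117/4, d(CK,M)=32, d(CK,Z)=45/2
step 3: merge (LY,M) at d=61/2, Q=-693/4; branch lengths LY→297/32, M→679/32; new cluster LMY
  updated: d(A,LMY)=27/2, d(B,LMY)=27/2, d(CK,LMY)=123/8, d(LMY,Z)=55/4
step 4: merge (LMY,Z) at d=55/4, Q=-561/8; branch lengths LMY→337/48, Z→323/48; new cluster LMYZ
  updated: d(A,LMYZ)=11/8, d(B,LMYZ)=63/8, d(CK,LMYZ)=193/16
step 5: merge (A,CK) at d=5, Q=-455/16; branch lengths A→-219/64, CK→539/64; new cluster ACK
  updated: d(ACK,B)=5, d(ACK,LMYZ)=135/32
step 6: merge (ACK,B) at d=5, Q=-547/32; branch lengths ACK→43/64, B→277/64; new cluster ABCK
  updated: d(ABCK,LMYZ)=227/64
step 7: merge (ABCK,LMYZ) at d=227/64; branch lengths ABCK→227/128, LMYZ→227/128; new cluster ABCKLMYZ
final tree: (((A:-219/64,(C:121/20,K:59/20):539/64):43/64,B:277/64):227/128,(((L:13/6,Y:-7/6):297/32,M:679/32):337/48,Z:323/48):227/128)
total length: 4339/64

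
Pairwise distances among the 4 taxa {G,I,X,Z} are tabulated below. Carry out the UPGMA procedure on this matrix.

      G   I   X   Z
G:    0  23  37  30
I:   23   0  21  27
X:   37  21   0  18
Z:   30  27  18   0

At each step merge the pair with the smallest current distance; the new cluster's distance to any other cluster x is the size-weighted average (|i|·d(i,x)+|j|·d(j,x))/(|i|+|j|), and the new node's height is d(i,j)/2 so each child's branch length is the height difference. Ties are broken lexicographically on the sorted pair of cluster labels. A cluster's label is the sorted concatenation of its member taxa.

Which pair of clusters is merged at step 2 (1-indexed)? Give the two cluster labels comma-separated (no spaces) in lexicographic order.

G,I

1. join X+Z (d=18) ⇒ XZ; edges |X|=9, |Z|=9
  updated: d(G,XZ)=67/2, d(I,XZ)=24
2. join G+I (d=23) ⇒ GI; edges |G|=23/2, |I|=23/2
  updated: d(GI,XZ)=115/4
3. join GI+XZ (d=115/4) ⇒ GIXZ; edges |GI|=23/8, |XZ|=43/8
final tree: ((G:23/2,I:23/2):23/8,(X:9,Z:9):43/8)
total length: 197/4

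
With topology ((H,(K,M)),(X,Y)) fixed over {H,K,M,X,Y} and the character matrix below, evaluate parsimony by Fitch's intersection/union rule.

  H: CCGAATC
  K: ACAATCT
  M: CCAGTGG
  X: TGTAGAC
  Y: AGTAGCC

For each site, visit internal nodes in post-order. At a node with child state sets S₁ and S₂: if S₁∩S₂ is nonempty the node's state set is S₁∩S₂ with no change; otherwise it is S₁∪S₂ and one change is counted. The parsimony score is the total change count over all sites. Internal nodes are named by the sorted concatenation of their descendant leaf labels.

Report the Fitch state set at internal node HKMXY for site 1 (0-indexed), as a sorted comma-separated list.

C,G

[col 0] KM: children K:{A}, M:{C} ∪→ {A,C}; cost 1
[col 0] HKM: children H:{C}, KM:{A,C} ∩→ {C}; cost 0
[col 0] XY: children X:{T}, Y:{A} ∪→ {A,T}; cost 1
[col 0] HKMXY: children HKM:{C}, XY:{A,T} ∪→ {A,C,T}; cost 1
[col 1] KM: children K:{C}, M:{C} ∩→ {C}; cost 0
[col 1] HKM: children H:{C}, KM:{C} ∩→ {C}; cost 0
[col 1] XY: children X:{G}, Y:{G} ∩→ {G}; cost 0
[col 1] HKMXY: children HKM:{C}, XY:{G} ∪→ {C,G}; cost 1
[col 2] KM: children K:{A}, M:{A} ∩→ {A}; cost 0
[col 2] HKM: children H:{G}, KM:{A} ∪→ {A,G}; cost 1
[col 2] XY: children X:{T}, Y:{T} ∩→ {T}; cost 0
[col 2] HKMXY: children HKM:{A,G}, XY:{T} ∪→ {A,G,T}; cost 1
[col 3] KM: children K:{A}, M:{G} ∪→ {A,G}; cost 1
[col 3] HKM: children H:{A}, KM:{A,G} ∩→ {A}; cost 0
[col 3] XY: children X:{A}, Y:{A} ∩→ {A}; cost 0
[col 3] HKMXY: children HKM:{A}, XY:{A} ∩→ {A}; cost 0
[col 4] KM: children K:{T}, M:{T} ∩→ {T}; cost 0
[col 4] HKM: children H:{A}, KM:{T} ∪→ {A,T}; cost 1
[col 4] XY: children X:{G}, Y:{G} ∩→ {G}; cost 0
[col 4] HKMXY: children HKM:{A,T}, XY:{G} ∪→ {A,G,T}; cost 1
[col 5] KM: children K:{C}, M:{G} ∪→ {C,G}; cost 1
[col 5] HKM: children H:{T}, KM:{C,G} ∪→ {C,G,T}; cost 1
[col 5] XY: children X:{A}, Y:{C} ∪→ {A,C}; cost 1
[col 5] HKMXY: children HKM:{C,G,T}, XY:{A,C} ∩→ {C}; cost 0
[col 6] KM: children K:{T}, M:{G} ∪→ {G,T}; cost 1
[col 6] HKM: children H:{C}, KM:{G,T} ∪→ {C,G,T}; cost 1
[col 6] XY: children X:{C}, Y:{C} ∩→ {C}; cost 0
[col 6] HKMXY: children HKM:{C,G,T}, XY:{C} ∩→ {C}; cost 0
per-site changes: [3, 1, 2, 1, 2, 3, 2]; total = 14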